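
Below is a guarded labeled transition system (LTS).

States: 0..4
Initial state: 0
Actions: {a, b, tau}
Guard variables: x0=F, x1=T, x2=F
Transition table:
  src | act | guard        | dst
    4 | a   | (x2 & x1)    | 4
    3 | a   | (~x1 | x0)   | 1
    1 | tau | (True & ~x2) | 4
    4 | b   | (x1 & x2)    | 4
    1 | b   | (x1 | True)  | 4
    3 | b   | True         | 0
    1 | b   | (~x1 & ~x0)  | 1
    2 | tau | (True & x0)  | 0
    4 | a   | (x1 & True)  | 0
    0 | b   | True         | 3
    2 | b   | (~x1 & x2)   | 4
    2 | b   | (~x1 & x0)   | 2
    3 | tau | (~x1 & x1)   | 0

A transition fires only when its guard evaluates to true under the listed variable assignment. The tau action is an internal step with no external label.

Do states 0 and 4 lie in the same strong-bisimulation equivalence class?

Bisimulation quotient by refinement:
  P[0] = {{0,1,2,3,4}}
  P[1] = {{0,3},{1},{2},{4}}
4 equivalence class(es) (converged in 2)
class of 0: {0,3}; class of 4: {4}

Answer: NOT BISIMILAR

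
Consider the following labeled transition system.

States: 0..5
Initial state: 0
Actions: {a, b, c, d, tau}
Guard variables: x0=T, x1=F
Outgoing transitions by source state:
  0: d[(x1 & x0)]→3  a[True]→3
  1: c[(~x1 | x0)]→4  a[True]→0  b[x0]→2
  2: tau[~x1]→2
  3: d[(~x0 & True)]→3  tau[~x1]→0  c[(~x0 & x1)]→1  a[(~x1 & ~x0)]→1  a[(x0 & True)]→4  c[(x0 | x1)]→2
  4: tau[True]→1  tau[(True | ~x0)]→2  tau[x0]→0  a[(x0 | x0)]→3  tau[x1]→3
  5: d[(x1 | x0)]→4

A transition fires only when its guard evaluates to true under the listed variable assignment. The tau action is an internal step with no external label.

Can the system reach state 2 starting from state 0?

Guard filter leaves 13 enabled edge(s).
depth 0: {0}
depth 1: {3}  total {0,3}
depth 2: {2,4}  total {0,2,3,4}
depth 3: {1}  total {0,1,2,3,4}
Reachable = {0,1,2,3,4}
trace reaching 2: a·c

Answer: REACHABLE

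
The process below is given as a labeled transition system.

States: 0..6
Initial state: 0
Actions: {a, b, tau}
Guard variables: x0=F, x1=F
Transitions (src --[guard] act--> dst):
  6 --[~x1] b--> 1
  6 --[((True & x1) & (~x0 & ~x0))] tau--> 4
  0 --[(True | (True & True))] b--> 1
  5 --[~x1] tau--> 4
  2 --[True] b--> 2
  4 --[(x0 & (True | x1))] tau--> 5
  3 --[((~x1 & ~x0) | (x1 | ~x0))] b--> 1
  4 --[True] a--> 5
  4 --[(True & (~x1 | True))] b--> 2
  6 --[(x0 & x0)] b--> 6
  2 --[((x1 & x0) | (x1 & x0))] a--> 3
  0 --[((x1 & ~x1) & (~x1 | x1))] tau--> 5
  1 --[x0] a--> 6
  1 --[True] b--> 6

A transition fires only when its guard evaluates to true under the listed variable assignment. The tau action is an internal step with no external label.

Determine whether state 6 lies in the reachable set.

After dropping false guards: 8 live edges.
Layer 0: {0}
Layer 1: {1}  total {0,1}
Layer 2: {6}  total {0,1,6}
R = {0,1,6}
witness 6: b·b

Answer: REACHABLE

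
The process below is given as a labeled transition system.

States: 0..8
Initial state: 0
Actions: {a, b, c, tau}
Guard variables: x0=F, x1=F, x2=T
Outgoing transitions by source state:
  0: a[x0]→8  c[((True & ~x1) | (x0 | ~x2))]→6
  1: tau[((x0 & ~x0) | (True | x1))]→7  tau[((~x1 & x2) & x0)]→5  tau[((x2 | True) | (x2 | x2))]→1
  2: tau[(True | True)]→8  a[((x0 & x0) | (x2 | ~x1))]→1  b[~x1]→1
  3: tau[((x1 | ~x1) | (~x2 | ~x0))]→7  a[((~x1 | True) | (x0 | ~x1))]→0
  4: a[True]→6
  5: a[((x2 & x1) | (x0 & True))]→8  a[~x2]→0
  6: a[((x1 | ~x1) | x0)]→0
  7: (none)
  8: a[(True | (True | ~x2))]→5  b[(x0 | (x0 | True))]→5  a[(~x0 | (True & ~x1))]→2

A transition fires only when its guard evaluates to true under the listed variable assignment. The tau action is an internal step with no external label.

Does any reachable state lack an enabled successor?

R = {0,6}
  0: c→6  [deg 1]
  6: a→0  [deg 1]

Answer: DEADLOCK-FREE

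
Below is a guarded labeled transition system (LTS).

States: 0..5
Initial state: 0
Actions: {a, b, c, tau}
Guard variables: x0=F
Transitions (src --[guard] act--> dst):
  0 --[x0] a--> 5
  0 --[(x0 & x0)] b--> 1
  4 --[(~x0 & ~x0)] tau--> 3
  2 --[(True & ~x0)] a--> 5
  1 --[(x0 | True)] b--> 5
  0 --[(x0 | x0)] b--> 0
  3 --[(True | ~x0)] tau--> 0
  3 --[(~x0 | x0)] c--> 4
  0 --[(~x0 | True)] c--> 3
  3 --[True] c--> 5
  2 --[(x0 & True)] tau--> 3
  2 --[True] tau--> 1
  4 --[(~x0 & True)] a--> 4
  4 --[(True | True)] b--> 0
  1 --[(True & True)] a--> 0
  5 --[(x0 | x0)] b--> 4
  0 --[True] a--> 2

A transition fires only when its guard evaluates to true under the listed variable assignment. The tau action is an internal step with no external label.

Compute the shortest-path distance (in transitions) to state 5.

Answer: 2

Working:
BFS to 5:
  L0 = {0}
  L1 = {2,3}
  L2 = {1,4,5}
first hit 5 at d=2 via a·a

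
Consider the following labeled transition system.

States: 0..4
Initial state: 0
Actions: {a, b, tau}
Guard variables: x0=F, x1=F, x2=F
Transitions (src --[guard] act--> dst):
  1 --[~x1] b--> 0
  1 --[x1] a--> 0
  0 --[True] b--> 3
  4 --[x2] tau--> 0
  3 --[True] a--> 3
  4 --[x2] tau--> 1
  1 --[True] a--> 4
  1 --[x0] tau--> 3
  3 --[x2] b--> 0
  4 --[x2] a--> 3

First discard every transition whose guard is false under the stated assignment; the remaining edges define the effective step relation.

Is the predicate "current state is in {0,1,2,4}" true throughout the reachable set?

Safe = {0,1,2,4}
Reachable = {0,3}
  0: ok
  3: ✗ unsafe
witness against invariant: b → 3

Answer: INVARIANT VIOLATED at state 3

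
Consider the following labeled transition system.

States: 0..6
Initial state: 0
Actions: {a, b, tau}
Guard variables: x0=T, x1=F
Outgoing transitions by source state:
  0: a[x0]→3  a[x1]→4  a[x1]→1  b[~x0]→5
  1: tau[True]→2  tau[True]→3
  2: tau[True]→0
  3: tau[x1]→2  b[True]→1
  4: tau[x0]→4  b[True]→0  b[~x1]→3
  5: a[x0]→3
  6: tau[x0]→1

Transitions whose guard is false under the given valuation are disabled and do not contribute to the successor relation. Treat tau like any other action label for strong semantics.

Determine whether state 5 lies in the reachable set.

Answer: UNREACHABLE

Working:
Guard filter leaves 10 enabled edge(s).
L0 = {0}
L1 = {3}  total {0,3}
L2 = {1}  total {0,1,3}
L3 = {2}  total {0,1,2,3}
Reach set: {0,1,2,3}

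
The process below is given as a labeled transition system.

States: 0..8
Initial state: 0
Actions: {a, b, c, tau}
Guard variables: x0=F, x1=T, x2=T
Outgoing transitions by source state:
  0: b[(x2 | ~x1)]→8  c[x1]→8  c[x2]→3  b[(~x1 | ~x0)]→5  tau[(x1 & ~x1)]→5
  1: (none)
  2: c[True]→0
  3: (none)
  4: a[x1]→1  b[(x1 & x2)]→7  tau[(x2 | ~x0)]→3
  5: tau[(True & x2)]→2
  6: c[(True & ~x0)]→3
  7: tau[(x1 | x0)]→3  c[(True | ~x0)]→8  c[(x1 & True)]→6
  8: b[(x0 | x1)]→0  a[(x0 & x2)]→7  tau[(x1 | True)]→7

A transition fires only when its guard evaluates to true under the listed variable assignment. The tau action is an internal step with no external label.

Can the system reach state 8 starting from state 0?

15 transition(s) survive guard evaluation.
L0 = {0}
L1 = {3,5,8}  total {0,3,5,8}
L2 = {2,7}  total {0,2,3,5,7,8}
L3 = {6}  total {0,2,3,5,6,7,8}
R = {0,2,3,5,6,7,8}
trace reaching 8: b

Answer: REACHABLE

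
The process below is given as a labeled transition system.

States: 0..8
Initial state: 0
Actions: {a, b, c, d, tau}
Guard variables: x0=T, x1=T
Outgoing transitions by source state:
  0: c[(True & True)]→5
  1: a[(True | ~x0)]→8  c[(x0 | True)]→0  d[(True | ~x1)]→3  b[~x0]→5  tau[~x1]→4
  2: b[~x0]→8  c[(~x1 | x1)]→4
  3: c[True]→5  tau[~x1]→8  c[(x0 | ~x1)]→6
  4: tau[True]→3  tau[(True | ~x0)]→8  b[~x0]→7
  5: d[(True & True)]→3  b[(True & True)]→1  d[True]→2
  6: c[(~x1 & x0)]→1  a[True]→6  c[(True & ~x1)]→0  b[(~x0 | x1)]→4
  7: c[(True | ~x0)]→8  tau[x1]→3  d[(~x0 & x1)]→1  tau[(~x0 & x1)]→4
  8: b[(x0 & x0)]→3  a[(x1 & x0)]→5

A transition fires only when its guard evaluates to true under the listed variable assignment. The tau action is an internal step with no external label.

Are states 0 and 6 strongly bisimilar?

Answer: NOT BISIMILAR

Trace:
Bisimulation quotient by refinement:
  round 0: {{0,1,2,3,4,5,6,7,8}}
  round 1: {{0,2,3},{1},{4},{5},{6,8},{7}}
  round 2: {{0},{1},{2},{3},{4},{5},{6},{7},{8}}
9 equivalence class(es) (converged in 3)
class of 0: {0}; class of 6: {6}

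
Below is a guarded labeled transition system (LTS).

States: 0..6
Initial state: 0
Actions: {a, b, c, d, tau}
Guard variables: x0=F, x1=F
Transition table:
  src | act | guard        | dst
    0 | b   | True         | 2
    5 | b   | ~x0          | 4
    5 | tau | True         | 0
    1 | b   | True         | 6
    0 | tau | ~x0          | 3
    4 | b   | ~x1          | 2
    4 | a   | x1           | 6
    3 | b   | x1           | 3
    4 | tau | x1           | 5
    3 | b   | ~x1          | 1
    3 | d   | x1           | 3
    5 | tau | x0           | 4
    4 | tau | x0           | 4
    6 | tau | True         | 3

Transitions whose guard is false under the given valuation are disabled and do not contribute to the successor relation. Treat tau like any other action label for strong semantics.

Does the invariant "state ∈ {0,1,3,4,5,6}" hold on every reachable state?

Answer: INVARIANT VIOLATED at state 2

Working:
Inv-set: {0,1,3,4,5,6}
R = {0,1,2,3,6}
  0: ✓
  1: ✓
  2: outside
  3: ✓
  6: ✓
witness against invariant: b → 2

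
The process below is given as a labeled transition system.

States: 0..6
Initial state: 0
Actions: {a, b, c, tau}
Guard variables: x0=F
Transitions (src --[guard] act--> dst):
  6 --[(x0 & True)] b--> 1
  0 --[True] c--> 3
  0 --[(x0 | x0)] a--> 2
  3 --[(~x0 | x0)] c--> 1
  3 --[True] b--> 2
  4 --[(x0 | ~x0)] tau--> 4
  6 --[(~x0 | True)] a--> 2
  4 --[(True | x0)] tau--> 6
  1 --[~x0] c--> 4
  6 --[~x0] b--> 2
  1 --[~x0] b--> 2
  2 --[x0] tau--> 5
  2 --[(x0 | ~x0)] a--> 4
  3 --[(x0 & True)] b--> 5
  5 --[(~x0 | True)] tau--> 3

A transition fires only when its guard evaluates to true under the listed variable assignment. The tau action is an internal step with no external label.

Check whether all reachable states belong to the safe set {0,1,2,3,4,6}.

Allowed set {0,1,2,3,4,6}
Reachable = {0,1,2,3,4,6}
  0: ok
  1: ok
  2: ok
  3: ok
  4: ok
  6: ok

Answer: INVARIANT HOLDS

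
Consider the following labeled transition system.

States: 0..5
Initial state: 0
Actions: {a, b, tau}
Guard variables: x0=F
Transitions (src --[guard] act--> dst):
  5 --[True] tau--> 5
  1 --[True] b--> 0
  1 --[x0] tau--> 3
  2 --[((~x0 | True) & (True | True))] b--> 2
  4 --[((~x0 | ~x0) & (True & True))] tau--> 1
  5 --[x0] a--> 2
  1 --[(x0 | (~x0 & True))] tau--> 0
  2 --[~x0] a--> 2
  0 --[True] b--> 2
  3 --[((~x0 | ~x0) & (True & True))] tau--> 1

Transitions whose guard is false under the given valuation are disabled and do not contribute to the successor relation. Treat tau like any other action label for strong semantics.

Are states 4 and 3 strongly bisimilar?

Answer: BISIMILAR

Working:
Compute ~ classes (split until stable):
  round 0: {{0,1,2,3,4,5}}
  round 1: {{0},{1},{2},{3,4,5}}
  round 2: {{0},{1},{2},{3,4},{5}}
5 equivalence class(es) (converged in 3)
class of 4: {3,4}; class of 3: {3,4}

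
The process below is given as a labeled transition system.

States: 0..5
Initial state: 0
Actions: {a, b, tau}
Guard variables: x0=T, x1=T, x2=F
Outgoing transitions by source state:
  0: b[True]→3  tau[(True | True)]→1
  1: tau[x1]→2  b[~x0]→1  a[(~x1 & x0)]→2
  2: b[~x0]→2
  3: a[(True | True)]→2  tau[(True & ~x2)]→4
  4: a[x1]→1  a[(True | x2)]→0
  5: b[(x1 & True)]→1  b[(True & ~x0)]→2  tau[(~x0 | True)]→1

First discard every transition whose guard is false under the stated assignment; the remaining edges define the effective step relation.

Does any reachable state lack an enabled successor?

Answer: DEADLOCK at state 2

Analysis:
R = {0,1,2,3,4}
  0: b→3  tau→1  [2 out]
  1: tau→2  [1 out]
  2: ∅  [no exit]
  3: a→2  tau→4  [2 out]
  4: a→0  a→1  [2 out]
Path to 2: b·a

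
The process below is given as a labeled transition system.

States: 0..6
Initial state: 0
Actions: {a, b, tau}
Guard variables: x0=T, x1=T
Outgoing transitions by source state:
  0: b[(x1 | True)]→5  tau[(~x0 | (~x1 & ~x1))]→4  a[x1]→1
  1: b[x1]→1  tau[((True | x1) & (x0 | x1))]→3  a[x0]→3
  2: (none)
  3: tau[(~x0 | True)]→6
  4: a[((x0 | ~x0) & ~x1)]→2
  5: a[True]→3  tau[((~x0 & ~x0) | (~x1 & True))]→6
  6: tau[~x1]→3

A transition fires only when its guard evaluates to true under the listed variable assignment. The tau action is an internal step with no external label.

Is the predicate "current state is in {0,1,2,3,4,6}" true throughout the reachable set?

Safe = {0,1,2,3,4,6}
R = {0,1,3,5,6}
  0: ✓
  1: ✓
  3: ✓
  5: VIOLATES
  6: ✓
counterexample path to 5: b

Answer: INVARIANT VIOLATED at state 5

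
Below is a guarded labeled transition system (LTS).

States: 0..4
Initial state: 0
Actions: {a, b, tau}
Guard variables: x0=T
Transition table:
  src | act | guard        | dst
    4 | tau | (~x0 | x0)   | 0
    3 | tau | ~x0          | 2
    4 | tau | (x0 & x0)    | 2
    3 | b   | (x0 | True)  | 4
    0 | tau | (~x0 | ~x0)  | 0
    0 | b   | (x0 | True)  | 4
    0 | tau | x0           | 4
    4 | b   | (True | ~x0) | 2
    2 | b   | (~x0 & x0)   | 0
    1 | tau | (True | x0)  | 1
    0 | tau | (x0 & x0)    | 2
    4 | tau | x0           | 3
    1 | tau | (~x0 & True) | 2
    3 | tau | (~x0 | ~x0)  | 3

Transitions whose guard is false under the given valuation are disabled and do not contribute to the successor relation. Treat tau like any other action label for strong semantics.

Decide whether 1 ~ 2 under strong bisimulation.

Answer: NOT BISIMILAR

Working:
Bisimulation quotient by refinement:
  π0 = {{0,1,2,3,4}}
  π1 = {{0,4},{1},{2},{3}}
  π2 = {{0},{1},{2},{3},{4}}
5 equivalence class(es) (converged in 3)
[1]={1}  [2]={2}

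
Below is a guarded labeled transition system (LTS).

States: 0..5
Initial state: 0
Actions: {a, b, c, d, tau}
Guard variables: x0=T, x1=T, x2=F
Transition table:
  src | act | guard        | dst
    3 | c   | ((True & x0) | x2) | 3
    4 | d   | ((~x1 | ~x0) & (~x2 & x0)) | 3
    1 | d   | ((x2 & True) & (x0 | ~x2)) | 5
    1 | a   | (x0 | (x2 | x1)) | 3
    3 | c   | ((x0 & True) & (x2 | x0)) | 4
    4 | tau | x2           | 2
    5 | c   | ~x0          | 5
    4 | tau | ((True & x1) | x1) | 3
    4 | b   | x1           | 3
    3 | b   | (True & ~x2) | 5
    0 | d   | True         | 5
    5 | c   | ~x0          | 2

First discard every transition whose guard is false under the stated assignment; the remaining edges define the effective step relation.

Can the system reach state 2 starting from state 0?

7 transition(s) survive guard evaluation.
Layer 0: {0}
Layer 1: {5}  now seen {0,5}
Reach set: {0,5}

Answer: UNREACHABLE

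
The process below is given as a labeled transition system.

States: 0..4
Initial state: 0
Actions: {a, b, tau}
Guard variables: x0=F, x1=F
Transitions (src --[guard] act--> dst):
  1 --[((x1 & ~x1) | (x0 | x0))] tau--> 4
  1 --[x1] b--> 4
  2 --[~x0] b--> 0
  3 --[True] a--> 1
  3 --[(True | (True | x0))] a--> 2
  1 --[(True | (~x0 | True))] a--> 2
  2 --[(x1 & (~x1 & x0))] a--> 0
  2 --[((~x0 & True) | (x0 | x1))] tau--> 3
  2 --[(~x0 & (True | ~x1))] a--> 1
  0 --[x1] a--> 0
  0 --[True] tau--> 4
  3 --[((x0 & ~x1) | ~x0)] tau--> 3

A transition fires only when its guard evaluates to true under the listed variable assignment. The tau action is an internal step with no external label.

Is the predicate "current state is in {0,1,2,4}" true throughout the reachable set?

Answer: INVARIANT HOLDS

Trace:
Allowed set {0,1,2,4}
Reachable = {0,4}
  0: safe
  4: safe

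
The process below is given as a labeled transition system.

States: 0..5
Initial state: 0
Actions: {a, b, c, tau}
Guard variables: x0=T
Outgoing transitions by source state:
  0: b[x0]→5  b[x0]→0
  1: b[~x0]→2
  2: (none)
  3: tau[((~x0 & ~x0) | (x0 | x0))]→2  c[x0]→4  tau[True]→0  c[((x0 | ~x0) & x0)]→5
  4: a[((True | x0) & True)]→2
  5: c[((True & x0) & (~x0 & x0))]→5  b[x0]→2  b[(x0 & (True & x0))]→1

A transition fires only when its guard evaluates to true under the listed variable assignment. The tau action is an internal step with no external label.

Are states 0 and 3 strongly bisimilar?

Answer: NOT BISIMILAR

Analysis:
Refine partition for ~:
  π0 = {{0,1,2,3,4,5}}
  π1 = {{0,5},{1,2},{3},{4}}
  π2 = {{0},{1,2},{3},{4},{5}}
5 equivalence class(es) (converged in 3)
[0]={0}  [3]={3}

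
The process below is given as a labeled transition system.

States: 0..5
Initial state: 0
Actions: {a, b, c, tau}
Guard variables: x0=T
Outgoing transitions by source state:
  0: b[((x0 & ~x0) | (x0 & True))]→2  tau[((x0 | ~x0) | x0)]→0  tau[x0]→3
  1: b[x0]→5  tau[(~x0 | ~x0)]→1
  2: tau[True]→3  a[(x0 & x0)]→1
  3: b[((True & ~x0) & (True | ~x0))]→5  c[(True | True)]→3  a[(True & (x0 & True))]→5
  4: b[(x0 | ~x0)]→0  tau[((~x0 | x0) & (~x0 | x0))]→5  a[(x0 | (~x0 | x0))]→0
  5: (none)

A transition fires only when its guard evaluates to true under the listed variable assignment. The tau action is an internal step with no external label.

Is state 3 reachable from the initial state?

Answer: REACHABLE

Trace:
11 transition(s) survive guard evaluation.
depth 0: {0}
depth 1: {2,3}  now seen {0,2,3}
depth 2: {1,5}  now seen {0,1,2,3,5}
Reachable = {0,1,2,3,5}
witness 3: tau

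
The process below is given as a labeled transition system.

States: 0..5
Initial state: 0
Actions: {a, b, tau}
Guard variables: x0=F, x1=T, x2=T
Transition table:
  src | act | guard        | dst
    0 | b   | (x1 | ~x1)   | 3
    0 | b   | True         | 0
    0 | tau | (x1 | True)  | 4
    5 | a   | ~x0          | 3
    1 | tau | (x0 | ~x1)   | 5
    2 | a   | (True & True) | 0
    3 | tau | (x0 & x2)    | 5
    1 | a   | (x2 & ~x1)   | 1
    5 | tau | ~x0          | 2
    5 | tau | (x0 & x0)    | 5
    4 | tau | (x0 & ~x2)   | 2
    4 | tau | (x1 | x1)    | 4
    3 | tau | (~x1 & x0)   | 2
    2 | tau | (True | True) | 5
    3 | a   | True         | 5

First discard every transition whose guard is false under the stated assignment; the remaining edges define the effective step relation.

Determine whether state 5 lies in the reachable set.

Answer: REACHABLE

Working:
Guard filter leaves 9 enabled edge(s).
Layer 0: {0}
Layer 1: {3,4}  total {0,3,4}
Layer 2: {5}  total {0,3,4,5}
Layer 3: {2}  total {0,2,3,4,5}
R = {0,2,3,4,5}
witness 5: b·a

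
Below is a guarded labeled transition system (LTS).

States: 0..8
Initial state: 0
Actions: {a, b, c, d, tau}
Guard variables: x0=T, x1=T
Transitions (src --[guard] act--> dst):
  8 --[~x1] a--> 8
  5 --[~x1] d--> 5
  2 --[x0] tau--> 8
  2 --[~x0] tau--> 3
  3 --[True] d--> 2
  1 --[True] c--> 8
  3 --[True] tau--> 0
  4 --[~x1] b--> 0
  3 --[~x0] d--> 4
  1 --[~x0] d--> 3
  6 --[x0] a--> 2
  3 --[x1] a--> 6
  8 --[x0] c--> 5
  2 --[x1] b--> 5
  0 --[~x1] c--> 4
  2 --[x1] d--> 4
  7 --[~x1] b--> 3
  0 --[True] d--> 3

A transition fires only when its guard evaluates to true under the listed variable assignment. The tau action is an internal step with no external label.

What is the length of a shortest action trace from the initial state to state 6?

BFS to 6:
  Layer 0: {0}
  Layer 1: {3}
  Layer 2: {2,6}
depth(6)=2, e.g. d·a

Answer: 2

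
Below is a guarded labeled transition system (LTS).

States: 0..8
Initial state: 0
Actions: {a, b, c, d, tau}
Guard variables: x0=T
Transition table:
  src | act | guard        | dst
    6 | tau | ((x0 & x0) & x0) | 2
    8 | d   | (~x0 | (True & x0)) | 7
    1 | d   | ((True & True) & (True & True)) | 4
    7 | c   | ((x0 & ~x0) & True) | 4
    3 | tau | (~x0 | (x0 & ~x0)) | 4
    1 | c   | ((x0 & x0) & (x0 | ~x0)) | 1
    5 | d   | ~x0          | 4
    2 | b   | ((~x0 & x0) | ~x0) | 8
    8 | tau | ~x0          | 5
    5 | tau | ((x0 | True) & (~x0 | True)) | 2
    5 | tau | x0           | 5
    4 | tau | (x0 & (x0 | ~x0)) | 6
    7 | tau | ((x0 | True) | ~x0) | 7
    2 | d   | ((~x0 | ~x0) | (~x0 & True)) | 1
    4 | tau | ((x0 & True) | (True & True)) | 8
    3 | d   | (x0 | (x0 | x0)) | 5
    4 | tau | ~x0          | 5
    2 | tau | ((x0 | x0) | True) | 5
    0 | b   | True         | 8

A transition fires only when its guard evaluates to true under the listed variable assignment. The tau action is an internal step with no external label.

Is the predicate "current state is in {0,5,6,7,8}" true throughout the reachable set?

Answer: INVARIANT HOLDS

Analysis:
Allowed set {0,5,6,7,8}
Reachable = {0,7,8}
  0: ✓
  7: ✓
  8: ✓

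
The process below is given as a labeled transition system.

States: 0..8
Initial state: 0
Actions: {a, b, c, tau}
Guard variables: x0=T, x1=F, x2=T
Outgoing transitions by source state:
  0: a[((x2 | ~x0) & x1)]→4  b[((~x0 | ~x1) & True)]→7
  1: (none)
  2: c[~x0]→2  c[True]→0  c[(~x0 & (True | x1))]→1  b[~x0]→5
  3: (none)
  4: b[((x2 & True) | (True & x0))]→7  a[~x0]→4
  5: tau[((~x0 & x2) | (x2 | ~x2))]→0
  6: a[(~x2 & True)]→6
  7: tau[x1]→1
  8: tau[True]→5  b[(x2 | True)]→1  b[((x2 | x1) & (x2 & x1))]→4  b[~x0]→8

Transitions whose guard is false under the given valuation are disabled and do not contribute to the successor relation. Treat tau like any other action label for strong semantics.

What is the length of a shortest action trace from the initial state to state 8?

Answer: UNREACHABLE

Working:
Layered search for 8:
  Layer 0: {0}
  Layer 1: {7}
8 never appears.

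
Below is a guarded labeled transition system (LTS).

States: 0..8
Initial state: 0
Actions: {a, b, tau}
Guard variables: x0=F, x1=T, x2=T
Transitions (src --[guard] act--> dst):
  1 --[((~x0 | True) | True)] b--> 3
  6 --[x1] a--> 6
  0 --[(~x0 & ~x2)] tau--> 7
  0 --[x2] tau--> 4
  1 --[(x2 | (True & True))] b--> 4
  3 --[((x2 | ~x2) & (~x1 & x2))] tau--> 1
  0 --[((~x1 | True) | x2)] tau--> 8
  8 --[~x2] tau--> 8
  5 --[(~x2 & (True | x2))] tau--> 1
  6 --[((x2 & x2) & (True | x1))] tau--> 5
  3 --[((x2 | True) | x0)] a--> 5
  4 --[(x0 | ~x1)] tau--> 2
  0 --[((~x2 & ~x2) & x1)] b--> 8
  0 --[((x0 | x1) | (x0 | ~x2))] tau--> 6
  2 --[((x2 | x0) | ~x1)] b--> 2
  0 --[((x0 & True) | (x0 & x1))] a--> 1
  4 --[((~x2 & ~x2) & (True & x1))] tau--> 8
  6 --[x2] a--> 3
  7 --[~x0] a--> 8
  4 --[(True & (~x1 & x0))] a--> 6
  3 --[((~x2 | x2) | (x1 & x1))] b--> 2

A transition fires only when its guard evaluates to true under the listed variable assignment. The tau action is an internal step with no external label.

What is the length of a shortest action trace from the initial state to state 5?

Breadth-first toward 5:
  depth 0: {0}
  depth 1: {4,6,8}
  depth 2: {3,5}
5 enters at depth 2; path tau·tau

Answer: 2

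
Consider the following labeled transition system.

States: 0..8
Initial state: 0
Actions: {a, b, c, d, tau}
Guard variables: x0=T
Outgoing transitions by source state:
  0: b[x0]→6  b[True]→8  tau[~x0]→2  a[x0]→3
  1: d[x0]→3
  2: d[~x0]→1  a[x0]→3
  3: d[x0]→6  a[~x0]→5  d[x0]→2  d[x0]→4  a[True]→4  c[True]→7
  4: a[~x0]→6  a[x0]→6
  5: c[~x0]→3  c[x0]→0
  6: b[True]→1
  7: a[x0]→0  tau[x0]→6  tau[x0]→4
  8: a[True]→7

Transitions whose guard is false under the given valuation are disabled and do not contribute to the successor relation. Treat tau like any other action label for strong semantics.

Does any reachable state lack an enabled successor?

Reachable = {0,1,2,3,4,6,7,8}
  0: a→3  b→6  b→8  [3 out]
  1: d→3  [1 out]
  2: a→3  [1 out]
  3: a→4  c→7  d→2  d→4  d→6  [5 out]
  4: a→6  [1 out]
  6: b→1  [1 out]
  7: a→0  tau→4  tau→6  [3 out]
  8: a→7  [1 out]

Answer: DEADLOCK-FREE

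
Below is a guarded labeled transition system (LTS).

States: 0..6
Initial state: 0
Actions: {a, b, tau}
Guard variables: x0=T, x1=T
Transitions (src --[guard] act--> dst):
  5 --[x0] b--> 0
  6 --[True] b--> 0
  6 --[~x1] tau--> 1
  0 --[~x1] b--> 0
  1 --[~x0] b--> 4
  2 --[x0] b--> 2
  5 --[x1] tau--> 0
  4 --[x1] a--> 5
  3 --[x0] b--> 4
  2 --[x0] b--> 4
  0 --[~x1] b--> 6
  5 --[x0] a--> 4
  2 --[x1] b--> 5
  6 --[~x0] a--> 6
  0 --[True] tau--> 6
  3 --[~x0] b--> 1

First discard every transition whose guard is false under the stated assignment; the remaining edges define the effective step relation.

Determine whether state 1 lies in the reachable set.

Answer: UNREACHABLE

Working:
After dropping false guards: 10 live edges.
Layer 0: {0}
Layer 1: {6}  total {0,6}
Reach set: {0,6}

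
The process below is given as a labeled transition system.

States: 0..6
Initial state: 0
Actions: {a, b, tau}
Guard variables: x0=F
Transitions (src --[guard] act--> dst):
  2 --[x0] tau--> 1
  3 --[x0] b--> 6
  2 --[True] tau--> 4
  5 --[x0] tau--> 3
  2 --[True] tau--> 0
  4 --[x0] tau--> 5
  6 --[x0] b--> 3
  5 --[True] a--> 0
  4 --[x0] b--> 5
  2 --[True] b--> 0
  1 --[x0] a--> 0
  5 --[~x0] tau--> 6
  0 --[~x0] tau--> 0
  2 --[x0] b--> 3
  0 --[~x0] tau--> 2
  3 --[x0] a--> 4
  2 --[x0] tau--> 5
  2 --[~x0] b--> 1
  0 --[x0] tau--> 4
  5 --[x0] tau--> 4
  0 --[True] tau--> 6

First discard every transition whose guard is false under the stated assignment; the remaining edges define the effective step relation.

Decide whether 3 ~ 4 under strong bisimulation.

Answer: BISIMILAR

Working:
Refine partition for ~:
  π0 = {{0,1,2,3,4,5,6}}
  π1 = {{0},{1,3,4,6},{2},{5}}
4 equivalence class(es) (converged in 2)
[3]={1,3,4,6}  [4]={1,3,4,6}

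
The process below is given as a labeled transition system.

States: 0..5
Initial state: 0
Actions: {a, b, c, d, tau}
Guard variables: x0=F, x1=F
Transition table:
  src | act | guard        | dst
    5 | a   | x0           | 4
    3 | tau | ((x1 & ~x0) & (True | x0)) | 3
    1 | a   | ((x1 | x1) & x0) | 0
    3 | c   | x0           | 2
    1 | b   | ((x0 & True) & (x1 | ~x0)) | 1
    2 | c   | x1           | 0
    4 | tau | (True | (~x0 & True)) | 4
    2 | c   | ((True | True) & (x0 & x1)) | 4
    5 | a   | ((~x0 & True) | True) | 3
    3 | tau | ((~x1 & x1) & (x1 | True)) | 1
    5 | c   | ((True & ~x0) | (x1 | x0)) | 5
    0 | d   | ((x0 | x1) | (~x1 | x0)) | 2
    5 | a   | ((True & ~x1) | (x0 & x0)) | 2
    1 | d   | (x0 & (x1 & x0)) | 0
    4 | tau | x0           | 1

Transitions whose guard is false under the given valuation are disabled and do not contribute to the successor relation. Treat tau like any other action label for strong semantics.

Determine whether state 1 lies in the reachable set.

Answer: UNREACHABLE

Working:
5 transition(s) survive guard evaluation.
Layer 0: {0}
Layer 1: {2}  now seen {0,2}
Reachable = {0,2}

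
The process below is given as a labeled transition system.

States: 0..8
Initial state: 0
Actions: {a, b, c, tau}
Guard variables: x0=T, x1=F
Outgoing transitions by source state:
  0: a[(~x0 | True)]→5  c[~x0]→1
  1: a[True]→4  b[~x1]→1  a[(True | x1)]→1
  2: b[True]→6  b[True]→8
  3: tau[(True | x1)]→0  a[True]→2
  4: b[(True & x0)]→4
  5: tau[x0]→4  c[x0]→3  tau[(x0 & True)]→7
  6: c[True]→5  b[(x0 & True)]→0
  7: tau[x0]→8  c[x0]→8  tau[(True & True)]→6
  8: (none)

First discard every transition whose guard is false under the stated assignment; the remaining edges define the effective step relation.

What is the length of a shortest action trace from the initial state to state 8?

Answer: 3

Trace:
BFS to 8:
  L0 = {0}
  L1 = {5}
  L2 = {3,4,7}
  L3 = {2,6,8}
depth(8)=3, e.g. a·tau·c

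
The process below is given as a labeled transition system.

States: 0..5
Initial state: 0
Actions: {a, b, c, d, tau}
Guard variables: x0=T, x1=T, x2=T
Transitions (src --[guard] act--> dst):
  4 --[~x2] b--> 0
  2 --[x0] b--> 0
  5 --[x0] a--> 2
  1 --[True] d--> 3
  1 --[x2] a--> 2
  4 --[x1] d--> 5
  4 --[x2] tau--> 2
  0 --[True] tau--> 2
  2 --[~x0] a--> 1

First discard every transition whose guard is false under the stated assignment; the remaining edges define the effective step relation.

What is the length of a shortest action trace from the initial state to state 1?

BFS to 1:
  Layer 0: {0}
  Layer 1: {2}
1 never appears.

Answer: UNREACHABLE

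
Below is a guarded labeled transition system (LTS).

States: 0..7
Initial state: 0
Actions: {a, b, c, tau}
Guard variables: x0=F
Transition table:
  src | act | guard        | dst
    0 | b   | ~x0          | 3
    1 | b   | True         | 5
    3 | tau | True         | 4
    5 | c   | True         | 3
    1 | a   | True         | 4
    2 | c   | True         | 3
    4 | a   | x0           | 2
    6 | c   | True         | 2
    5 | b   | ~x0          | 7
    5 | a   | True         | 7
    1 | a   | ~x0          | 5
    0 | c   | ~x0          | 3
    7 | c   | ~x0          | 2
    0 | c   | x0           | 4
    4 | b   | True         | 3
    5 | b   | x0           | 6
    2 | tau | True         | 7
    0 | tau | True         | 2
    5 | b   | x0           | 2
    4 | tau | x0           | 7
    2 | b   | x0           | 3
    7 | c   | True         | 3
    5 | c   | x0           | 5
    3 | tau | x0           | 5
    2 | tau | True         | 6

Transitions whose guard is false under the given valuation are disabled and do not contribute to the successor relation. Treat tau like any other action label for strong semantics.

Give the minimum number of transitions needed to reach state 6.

Breadth-first toward 6:
  Layer 0: {0}
  Layer 1: {2,3}
  Layer 2: {4,6,7}
depth(6)=2, e.g. tau·tau

Answer: 2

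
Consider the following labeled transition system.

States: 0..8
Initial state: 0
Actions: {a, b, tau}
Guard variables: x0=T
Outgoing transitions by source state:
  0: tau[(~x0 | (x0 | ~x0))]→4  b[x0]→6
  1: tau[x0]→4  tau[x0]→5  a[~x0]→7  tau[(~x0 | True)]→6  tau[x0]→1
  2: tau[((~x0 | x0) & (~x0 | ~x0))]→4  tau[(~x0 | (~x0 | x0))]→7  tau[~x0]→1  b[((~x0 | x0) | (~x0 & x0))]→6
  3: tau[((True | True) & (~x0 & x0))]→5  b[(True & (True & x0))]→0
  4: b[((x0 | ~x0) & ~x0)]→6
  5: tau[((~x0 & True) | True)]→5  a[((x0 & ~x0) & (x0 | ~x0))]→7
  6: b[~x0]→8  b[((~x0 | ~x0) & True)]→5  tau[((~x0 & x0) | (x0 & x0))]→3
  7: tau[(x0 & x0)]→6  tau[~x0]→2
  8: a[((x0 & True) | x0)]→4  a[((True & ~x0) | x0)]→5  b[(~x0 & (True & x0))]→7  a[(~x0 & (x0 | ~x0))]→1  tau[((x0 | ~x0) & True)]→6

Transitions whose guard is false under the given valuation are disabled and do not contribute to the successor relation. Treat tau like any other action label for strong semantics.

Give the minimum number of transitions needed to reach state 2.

Layered search for 2:
  Layer 0: {0}
  Layer 1: {4,6}
  Layer 2: {3}
2 never appears.

Answer: UNREACHABLE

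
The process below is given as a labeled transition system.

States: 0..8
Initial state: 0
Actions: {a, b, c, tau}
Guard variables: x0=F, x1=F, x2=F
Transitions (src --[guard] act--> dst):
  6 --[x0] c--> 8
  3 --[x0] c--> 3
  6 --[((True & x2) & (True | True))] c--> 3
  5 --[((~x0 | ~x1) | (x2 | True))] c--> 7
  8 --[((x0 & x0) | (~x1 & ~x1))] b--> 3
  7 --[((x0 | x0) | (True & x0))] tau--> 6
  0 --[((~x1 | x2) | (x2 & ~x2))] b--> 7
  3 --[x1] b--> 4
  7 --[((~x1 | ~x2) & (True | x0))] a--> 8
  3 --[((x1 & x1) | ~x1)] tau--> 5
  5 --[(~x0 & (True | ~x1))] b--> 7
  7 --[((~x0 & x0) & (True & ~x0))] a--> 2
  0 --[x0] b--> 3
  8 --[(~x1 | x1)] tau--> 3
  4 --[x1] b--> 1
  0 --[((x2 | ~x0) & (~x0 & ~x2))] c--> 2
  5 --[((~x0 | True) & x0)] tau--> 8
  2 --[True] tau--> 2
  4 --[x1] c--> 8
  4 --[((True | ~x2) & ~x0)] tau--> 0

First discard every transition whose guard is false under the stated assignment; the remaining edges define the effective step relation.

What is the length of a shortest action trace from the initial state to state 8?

Answer: 2

Trace:
Layered search for 8:
  Layer 0: {0}
  Layer 1: {2,7}
  Layer 2: {8}
depth(8)=2, e.g. b·a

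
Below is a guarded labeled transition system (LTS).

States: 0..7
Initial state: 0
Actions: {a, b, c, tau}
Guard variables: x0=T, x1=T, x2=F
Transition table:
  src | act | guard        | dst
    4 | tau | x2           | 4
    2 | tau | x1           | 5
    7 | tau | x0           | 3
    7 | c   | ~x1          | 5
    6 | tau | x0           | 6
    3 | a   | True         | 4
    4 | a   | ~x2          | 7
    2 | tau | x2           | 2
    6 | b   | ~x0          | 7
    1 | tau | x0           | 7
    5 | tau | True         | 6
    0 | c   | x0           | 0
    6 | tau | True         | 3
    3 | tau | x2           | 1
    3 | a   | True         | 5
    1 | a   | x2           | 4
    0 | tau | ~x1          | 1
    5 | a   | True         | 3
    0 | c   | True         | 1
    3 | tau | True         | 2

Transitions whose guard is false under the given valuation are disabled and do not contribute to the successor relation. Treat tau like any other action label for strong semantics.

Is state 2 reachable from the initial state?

Guard filter leaves 13 enabled edge(s).
depth 0: {0}
depth 1: {1}  now seen {0,1}
depth 2: {7}  now seen {0,1,7}
depth 3: {3}  now seen {0,1,3,7}
depth 4: {2,4,5}  now seen {0,1,2,3,4,5,7}
depth 5: {6}  now seen {0,1,2,3,4,5,6,7}
Reach set: {0,1,2,3,4,5,6,7}
Path to 2: c·tau·tau·tau

Answer: REACHABLE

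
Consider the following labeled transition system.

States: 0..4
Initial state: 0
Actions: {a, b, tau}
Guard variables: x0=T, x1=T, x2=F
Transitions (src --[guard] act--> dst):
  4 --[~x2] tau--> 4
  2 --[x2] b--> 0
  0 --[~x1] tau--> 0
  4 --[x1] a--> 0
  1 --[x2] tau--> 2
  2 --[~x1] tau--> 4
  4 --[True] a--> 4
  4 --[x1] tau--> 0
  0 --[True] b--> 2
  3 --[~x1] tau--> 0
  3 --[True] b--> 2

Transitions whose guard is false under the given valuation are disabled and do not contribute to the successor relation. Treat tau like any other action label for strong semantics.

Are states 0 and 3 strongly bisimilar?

Bisimulation quotient by refinement:
  P[0] = {{0,1,2,3,4}}
  P[1] = {{0,3},{1,2},{4}}
stable after 2 split(s): 3 block(s)
[0]={0,3}  [3]={0,3}

Answer: BISIMILAR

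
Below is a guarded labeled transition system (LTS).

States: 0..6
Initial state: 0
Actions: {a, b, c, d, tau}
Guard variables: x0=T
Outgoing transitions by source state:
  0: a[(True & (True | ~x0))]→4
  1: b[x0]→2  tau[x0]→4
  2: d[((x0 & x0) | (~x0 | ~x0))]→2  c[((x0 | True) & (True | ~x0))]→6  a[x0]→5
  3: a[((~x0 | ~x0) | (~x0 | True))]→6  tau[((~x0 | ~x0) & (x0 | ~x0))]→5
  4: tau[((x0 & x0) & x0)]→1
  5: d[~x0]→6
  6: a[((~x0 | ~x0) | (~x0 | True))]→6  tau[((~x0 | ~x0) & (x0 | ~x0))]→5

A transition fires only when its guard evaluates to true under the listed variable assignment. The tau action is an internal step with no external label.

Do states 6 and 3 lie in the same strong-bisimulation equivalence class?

Answer: BISIMILAR

Working:
Compute ~ classes (split until stable):
  π0 = {{0,1,2,3,4,5,6}}
  π1 = {{0,3,6},{1},{2},{4},{5}}
  π2 = {{0},{1},{2},{3,6},{4},{5}}
Fixed point at round 3; 6 class(es).
6∈{3,6}, 3∈{3,6}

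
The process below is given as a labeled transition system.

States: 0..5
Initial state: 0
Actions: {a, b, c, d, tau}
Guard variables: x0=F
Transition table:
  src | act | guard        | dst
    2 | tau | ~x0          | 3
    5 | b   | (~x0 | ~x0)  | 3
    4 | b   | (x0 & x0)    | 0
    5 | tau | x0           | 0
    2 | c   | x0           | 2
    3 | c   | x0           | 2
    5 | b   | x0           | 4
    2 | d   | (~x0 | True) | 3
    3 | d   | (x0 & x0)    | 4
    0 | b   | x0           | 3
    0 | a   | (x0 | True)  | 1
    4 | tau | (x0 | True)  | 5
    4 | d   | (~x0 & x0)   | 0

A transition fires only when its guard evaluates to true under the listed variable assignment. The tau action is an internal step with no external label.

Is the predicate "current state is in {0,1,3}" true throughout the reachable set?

Safe = {0,1,3}
Reach set: {0,1}
  0: safe
  1: safe

Answer: INVARIANT HOLDS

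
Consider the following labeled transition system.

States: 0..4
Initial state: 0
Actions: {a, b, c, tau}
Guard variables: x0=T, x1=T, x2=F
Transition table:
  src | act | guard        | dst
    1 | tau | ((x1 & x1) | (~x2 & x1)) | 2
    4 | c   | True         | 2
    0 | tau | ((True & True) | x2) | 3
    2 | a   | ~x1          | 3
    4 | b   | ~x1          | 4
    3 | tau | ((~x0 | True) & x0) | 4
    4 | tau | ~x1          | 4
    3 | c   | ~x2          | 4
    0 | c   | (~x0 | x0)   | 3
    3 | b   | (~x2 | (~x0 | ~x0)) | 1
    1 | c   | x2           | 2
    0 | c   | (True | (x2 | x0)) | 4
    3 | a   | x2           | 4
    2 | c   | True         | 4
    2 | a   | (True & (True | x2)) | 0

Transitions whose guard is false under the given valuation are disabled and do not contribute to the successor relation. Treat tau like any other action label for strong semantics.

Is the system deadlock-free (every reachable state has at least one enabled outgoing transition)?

Reach set: {0,1,2,3,4}
  0: c→3  c→4  tau→3  [deg 3]
  1: tau→2  [deg 1]
  2: a→0  c→4  [deg 2]
  3: b→1  c→4  tau→4  [deg 3]
  4: c→2  [deg 1]

Answer: DEADLOCK-FREE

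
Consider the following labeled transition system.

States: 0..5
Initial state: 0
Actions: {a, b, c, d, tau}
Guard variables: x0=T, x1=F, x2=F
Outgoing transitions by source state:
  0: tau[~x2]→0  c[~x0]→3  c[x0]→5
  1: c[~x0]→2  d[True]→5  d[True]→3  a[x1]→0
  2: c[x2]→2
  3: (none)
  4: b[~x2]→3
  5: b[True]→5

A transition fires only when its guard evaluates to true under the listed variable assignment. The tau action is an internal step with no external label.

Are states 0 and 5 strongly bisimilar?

Bisimulation quotient by refinement:
  round 0: {{0,1,2,3,4,5}}
  round 1: {{0},{1},{2,3},{4,5}}
  round 2: {{0},{1},{2,3},{4},{5}}
stable after 3 split(s): 5 block(s)
0∈{0}, 5∈{5}

Answer: NOT BISIMILAR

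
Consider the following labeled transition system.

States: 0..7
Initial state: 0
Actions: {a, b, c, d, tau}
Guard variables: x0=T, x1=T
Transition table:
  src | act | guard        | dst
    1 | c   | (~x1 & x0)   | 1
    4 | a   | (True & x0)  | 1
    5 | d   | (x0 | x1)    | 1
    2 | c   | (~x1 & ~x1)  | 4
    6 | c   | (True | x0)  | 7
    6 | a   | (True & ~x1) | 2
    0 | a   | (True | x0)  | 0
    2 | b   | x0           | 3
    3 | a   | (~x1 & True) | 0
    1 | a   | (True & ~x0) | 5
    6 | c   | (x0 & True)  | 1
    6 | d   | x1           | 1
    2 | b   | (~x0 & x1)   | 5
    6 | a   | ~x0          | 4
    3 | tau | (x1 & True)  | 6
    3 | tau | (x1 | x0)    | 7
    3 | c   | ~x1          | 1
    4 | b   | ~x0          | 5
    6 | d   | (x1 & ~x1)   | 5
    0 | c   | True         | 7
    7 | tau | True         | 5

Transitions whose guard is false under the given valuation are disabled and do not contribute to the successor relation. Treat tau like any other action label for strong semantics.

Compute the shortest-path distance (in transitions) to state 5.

BFS to 5:
  Layer 0: {0}
  Layer 1: {7}
  Layer 2: {5}
depth(5)=2, e.g. c·tau

Answer: 2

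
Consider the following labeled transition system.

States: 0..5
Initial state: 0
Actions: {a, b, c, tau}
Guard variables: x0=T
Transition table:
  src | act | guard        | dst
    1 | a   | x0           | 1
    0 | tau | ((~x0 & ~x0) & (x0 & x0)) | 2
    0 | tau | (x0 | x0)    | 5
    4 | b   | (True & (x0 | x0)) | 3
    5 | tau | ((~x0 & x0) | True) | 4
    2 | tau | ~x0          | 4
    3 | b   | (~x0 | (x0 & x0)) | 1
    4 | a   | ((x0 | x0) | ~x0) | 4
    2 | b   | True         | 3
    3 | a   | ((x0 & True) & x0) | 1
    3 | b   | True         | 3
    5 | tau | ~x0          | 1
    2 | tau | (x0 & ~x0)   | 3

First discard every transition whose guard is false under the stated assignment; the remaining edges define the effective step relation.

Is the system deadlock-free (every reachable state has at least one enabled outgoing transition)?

Reach set: {0,1,3,4,5}
  0: tau→5  [1 exit(s)]
  1: a→1  [1 exit(s)]
  3: a→1  b→1  b→3  [3 exit(s)]
  4: a→4  b→3  [2 exit(s)]
  5: tau→4  [1 exit(s)]

Answer: DEADLOCK-FREE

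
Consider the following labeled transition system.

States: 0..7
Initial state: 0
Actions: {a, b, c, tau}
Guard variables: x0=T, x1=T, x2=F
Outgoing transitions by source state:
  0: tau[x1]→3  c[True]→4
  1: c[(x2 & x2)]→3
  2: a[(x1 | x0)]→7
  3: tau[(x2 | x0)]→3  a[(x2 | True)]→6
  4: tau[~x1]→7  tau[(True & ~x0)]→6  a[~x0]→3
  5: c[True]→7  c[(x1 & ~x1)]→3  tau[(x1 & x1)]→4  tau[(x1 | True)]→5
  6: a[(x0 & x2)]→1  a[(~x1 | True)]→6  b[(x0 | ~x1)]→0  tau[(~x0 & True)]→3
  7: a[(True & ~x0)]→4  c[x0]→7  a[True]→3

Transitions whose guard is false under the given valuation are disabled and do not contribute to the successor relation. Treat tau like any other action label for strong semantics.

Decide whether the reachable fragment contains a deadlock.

Reach set: {0,3,4,6}
  0: c→4  tau→3  [2 out]
  3: a→6  tau→3  [2 out]
  4: ∅  [deadlock]
  6: a→6  b→0  [2 out]
Path to 4: c

Answer: DEADLOCK at state 4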